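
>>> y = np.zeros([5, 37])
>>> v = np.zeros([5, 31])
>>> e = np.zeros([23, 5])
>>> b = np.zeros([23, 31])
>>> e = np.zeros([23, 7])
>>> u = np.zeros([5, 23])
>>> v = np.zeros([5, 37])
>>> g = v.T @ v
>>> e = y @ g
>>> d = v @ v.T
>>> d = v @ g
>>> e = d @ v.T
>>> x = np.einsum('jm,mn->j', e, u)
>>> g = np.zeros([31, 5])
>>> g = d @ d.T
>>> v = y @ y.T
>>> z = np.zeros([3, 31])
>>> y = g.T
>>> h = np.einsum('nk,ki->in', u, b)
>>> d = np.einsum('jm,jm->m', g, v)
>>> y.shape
(5, 5)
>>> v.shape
(5, 5)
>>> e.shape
(5, 5)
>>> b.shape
(23, 31)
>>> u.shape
(5, 23)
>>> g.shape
(5, 5)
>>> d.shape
(5,)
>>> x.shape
(5,)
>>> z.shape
(3, 31)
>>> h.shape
(31, 5)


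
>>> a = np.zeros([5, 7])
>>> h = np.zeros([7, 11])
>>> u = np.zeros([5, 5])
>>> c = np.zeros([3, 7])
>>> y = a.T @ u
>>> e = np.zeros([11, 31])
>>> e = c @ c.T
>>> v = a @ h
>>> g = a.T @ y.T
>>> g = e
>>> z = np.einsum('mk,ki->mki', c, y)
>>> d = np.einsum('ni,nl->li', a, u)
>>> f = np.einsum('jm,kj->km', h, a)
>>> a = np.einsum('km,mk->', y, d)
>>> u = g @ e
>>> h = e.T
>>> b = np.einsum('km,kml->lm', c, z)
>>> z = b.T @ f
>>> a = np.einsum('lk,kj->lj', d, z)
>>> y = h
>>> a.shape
(5, 11)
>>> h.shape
(3, 3)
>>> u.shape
(3, 3)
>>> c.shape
(3, 7)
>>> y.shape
(3, 3)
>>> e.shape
(3, 3)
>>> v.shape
(5, 11)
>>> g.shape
(3, 3)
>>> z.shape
(7, 11)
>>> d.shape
(5, 7)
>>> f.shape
(5, 11)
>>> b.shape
(5, 7)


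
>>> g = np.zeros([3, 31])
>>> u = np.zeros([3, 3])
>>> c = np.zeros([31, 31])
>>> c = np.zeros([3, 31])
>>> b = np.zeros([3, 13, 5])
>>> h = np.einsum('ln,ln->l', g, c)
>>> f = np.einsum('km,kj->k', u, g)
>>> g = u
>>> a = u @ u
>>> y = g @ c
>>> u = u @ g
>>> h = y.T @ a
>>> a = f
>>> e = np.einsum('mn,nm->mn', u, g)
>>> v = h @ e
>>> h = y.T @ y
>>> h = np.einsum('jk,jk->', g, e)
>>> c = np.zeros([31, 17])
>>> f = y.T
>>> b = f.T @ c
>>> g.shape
(3, 3)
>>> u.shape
(3, 3)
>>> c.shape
(31, 17)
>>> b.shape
(3, 17)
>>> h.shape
()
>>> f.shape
(31, 3)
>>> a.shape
(3,)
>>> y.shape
(3, 31)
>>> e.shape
(3, 3)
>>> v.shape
(31, 3)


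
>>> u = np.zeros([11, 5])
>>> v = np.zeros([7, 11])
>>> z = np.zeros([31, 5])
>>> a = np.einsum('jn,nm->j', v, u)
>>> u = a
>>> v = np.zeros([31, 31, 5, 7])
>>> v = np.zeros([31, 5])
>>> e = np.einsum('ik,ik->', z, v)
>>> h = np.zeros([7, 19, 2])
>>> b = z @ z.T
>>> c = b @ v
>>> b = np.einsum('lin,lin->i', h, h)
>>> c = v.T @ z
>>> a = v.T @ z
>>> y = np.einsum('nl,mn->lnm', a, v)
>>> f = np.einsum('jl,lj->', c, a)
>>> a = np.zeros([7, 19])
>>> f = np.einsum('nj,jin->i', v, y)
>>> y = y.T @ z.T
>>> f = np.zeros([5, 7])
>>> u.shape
(7,)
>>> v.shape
(31, 5)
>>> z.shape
(31, 5)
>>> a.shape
(7, 19)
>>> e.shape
()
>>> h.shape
(7, 19, 2)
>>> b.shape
(19,)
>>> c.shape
(5, 5)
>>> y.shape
(31, 5, 31)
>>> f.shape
(5, 7)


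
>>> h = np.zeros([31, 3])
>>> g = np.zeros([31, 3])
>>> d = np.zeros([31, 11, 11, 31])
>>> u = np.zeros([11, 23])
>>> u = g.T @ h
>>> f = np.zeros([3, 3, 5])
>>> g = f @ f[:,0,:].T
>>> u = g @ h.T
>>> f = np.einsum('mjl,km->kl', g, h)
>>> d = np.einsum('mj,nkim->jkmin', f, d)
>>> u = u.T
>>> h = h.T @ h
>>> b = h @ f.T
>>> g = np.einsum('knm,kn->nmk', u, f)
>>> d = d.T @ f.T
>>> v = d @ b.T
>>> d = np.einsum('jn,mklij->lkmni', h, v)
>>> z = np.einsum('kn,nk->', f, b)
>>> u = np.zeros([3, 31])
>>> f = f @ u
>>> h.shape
(3, 3)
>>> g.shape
(3, 3, 31)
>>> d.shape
(31, 11, 31, 3, 11)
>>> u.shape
(3, 31)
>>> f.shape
(31, 31)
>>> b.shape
(3, 31)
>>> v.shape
(31, 11, 31, 11, 3)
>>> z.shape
()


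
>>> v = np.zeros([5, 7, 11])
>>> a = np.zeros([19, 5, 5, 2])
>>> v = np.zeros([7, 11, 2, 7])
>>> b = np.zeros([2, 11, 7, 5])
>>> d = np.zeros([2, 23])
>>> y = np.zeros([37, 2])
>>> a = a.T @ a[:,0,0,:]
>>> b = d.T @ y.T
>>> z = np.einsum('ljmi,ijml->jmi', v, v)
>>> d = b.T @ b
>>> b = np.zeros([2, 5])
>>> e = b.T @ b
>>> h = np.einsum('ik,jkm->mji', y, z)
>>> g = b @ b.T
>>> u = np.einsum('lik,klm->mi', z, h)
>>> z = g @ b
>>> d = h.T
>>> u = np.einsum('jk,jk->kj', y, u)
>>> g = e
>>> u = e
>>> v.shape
(7, 11, 2, 7)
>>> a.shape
(2, 5, 5, 2)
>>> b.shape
(2, 5)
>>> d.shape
(37, 11, 7)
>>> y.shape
(37, 2)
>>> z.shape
(2, 5)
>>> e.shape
(5, 5)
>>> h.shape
(7, 11, 37)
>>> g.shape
(5, 5)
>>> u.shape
(5, 5)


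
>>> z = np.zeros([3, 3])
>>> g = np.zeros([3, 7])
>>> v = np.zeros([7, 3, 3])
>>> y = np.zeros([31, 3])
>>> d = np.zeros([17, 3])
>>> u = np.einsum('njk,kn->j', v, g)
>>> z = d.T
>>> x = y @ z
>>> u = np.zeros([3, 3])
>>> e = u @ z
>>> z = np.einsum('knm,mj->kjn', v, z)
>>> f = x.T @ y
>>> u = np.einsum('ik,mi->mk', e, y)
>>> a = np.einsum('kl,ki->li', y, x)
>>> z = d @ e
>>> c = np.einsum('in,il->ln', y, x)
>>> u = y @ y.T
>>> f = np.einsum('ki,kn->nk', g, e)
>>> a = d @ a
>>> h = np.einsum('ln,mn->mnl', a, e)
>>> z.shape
(17, 17)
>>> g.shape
(3, 7)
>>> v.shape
(7, 3, 3)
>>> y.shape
(31, 3)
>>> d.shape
(17, 3)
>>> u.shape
(31, 31)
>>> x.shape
(31, 17)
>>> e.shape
(3, 17)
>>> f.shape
(17, 3)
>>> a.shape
(17, 17)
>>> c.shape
(17, 3)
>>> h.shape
(3, 17, 17)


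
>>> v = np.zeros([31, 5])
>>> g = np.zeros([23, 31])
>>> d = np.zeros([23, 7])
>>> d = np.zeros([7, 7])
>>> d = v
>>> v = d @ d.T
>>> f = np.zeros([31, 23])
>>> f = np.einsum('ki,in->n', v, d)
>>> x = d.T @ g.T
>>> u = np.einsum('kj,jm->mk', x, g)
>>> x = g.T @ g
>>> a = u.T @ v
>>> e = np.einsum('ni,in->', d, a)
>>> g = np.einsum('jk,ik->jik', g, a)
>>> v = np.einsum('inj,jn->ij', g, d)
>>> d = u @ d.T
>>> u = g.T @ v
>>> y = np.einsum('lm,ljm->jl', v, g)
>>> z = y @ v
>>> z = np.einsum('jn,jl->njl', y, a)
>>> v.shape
(23, 31)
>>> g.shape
(23, 5, 31)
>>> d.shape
(31, 31)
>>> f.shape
(5,)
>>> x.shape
(31, 31)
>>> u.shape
(31, 5, 31)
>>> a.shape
(5, 31)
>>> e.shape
()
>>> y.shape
(5, 23)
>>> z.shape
(23, 5, 31)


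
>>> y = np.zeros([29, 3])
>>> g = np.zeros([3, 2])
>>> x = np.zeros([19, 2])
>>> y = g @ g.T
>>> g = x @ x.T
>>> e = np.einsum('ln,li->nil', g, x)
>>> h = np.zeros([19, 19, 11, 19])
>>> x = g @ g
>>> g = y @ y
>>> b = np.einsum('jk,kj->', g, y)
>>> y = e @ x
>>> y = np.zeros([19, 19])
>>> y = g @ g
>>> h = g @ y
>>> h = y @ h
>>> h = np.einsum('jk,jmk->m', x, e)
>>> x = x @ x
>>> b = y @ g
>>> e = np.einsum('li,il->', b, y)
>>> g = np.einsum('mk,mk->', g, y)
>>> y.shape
(3, 3)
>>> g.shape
()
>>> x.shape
(19, 19)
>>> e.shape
()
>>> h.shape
(2,)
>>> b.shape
(3, 3)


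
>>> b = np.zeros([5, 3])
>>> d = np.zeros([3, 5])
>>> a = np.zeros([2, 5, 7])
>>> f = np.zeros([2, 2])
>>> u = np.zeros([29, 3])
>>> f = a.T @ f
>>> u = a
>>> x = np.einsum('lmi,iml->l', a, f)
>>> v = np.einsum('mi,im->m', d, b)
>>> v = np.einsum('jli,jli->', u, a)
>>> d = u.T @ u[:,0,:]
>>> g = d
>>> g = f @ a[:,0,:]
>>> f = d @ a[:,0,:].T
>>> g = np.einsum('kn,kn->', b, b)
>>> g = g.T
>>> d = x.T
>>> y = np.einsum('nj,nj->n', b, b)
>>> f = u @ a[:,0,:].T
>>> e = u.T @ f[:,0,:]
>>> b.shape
(5, 3)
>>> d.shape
(2,)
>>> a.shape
(2, 5, 7)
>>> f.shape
(2, 5, 2)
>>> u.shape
(2, 5, 7)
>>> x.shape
(2,)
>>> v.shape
()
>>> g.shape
()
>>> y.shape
(5,)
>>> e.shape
(7, 5, 2)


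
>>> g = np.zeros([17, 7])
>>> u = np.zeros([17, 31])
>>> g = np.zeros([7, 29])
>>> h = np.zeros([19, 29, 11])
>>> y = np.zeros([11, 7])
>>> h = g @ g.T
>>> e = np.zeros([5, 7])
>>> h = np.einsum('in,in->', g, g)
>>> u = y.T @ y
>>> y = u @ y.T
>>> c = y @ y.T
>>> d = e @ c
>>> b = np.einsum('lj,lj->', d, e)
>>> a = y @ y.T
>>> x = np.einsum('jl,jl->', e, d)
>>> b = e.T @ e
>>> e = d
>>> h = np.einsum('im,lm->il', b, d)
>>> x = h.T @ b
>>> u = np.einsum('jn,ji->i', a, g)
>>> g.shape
(7, 29)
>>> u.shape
(29,)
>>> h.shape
(7, 5)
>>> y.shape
(7, 11)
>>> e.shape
(5, 7)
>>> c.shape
(7, 7)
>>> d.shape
(5, 7)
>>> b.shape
(7, 7)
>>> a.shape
(7, 7)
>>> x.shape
(5, 7)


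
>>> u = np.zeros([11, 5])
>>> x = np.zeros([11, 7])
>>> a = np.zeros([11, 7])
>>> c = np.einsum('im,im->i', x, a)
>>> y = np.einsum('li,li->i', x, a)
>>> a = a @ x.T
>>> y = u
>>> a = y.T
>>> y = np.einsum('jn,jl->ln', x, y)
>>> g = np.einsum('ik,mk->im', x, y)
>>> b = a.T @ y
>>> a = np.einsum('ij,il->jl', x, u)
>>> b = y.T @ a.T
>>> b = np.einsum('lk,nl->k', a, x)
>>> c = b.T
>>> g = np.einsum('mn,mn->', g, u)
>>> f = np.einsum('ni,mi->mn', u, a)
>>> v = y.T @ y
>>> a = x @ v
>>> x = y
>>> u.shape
(11, 5)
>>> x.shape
(5, 7)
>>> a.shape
(11, 7)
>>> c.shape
(5,)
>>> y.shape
(5, 7)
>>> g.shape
()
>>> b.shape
(5,)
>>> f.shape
(7, 11)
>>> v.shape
(7, 7)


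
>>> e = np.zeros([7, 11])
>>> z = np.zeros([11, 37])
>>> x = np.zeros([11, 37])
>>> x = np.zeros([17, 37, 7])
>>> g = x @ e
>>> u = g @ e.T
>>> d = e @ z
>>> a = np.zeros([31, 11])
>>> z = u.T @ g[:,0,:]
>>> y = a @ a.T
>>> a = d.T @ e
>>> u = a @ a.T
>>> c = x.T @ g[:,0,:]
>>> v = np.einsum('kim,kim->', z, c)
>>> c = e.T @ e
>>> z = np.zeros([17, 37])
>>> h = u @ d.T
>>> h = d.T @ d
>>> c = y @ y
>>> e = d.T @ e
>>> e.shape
(37, 11)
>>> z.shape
(17, 37)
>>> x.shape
(17, 37, 7)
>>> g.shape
(17, 37, 11)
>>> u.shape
(37, 37)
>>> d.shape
(7, 37)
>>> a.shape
(37, 11)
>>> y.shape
(31, 31)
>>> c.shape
(31, 31)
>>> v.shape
()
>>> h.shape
(37, 37)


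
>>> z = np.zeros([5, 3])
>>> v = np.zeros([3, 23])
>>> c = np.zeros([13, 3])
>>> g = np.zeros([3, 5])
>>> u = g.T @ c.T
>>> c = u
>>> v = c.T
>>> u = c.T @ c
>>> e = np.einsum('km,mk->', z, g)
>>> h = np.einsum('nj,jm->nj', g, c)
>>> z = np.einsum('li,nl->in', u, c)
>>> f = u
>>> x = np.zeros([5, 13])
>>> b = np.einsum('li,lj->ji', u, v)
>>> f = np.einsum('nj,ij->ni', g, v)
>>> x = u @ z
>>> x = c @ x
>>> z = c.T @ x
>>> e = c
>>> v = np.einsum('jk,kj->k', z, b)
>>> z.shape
(13, 5)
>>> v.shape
(5,)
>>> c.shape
(5, 13)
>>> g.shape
(3, 5)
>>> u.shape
(13, 13)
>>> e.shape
(5, 13)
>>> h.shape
(3, 5)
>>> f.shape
(3, 13)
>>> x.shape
(5, 5)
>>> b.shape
(5, 13)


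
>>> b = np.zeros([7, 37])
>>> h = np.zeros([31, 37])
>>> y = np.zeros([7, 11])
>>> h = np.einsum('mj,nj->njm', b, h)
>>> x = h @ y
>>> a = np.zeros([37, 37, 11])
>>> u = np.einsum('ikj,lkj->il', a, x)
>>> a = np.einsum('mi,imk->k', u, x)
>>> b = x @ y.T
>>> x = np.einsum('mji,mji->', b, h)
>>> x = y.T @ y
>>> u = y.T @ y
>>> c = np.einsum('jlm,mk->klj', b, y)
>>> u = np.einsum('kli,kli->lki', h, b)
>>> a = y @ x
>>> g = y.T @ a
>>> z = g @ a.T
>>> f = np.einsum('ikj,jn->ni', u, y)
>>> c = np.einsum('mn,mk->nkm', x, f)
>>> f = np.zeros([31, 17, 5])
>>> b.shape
(31, 37, 7)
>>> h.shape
(31, 37, 7)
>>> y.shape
(7, 11)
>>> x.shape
(11, 11)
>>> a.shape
(7, 11)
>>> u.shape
(37, 31, 7)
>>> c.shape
(11, 37, 11)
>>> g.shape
(11, 11)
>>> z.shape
(11, 7)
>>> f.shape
(31, 17, 5)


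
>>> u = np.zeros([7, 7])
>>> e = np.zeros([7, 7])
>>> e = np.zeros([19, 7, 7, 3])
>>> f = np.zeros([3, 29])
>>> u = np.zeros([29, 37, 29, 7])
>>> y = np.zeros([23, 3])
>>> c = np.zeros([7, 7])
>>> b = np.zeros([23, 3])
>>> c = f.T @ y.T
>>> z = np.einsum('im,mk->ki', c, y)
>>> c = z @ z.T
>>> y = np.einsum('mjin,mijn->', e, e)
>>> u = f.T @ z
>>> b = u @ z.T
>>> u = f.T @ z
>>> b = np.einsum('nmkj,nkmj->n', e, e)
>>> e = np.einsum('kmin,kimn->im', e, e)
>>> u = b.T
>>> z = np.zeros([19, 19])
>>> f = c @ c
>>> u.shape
(19,)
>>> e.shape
(7, 7)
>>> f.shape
(3, 3)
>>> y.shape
()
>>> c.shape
(3, 3)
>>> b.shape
(19,)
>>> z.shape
(19, 19)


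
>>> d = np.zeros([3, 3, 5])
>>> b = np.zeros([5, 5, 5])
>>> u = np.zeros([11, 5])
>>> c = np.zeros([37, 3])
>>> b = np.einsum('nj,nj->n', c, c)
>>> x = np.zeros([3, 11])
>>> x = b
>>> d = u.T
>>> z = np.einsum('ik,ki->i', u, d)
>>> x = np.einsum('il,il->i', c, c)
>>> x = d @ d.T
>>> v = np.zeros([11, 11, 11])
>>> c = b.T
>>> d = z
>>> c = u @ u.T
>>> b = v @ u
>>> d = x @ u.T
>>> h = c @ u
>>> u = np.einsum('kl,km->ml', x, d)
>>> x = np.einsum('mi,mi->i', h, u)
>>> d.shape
(5, 11)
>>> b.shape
(11, 11, 5)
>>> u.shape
(11, 5)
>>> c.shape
(11, 11)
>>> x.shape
(5,)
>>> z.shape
(11,)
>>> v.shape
(11, 11, 11)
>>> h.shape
(11, 5)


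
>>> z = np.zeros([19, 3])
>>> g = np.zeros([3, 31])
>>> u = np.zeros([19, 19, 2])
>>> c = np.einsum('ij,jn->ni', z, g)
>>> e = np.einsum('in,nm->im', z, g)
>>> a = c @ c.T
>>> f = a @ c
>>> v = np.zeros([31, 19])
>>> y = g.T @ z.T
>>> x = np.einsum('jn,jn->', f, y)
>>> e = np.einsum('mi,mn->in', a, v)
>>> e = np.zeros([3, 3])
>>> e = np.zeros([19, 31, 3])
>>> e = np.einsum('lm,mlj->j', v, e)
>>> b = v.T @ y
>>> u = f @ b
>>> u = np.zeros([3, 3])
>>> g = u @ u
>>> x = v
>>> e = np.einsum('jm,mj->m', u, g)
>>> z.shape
(19, 3)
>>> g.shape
(3, 3)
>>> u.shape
(3, 3)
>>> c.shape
(31, 19)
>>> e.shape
(3,)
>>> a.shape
(31, 31)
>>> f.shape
(31, 19)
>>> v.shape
(31, 19)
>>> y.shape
(31, 19)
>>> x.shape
(31, 19)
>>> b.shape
(19, 19)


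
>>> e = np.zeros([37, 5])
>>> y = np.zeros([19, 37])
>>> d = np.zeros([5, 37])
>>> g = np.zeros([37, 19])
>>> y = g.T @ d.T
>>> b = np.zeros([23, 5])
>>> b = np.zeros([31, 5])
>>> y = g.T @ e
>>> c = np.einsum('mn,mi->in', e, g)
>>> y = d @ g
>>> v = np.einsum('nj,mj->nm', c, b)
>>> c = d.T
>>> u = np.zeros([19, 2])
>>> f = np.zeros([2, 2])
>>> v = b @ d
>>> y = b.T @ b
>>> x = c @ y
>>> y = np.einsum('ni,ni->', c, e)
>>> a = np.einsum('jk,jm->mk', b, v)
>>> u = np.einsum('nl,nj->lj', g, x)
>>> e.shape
(37, 5)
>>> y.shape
()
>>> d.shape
(5, 37)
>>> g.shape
(37, 19)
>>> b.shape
(31, 5)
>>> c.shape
(37, 5)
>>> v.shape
(31, 37)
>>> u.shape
(19, 5)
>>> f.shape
(2, 2)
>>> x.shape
(37, 5)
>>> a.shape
(37, 5)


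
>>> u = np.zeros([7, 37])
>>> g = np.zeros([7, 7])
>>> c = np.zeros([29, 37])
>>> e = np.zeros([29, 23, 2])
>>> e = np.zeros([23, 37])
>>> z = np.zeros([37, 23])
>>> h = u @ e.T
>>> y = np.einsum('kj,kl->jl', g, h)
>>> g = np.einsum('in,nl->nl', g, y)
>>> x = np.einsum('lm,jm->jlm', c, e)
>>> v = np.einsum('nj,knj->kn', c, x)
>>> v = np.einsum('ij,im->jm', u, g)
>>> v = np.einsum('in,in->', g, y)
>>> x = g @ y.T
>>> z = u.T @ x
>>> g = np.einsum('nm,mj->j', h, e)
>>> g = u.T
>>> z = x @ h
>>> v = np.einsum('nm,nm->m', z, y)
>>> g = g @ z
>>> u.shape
(7, 37)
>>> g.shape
(37, 23)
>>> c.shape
(29, 37)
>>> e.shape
(23, 37)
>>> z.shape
(7, 23)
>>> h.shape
(7, 23)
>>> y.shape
(7, 23)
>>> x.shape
(7, 7)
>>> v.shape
(23,)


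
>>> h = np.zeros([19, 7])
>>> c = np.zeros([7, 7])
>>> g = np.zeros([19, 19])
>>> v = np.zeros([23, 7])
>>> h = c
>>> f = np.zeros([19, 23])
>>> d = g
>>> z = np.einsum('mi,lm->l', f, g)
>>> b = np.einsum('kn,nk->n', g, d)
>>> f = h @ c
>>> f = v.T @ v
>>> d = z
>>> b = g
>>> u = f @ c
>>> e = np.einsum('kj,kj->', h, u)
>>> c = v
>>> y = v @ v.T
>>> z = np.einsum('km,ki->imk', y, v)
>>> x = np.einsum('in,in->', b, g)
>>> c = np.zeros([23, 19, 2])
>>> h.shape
(7, 7)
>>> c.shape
(23, 19, 2)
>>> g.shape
(19, 19)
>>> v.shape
(23, 7)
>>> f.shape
(7, 7)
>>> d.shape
(19,)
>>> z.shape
(7, 23, 23)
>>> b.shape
(19, 19)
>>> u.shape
(7, 7)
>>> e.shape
()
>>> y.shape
(23, 23)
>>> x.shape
()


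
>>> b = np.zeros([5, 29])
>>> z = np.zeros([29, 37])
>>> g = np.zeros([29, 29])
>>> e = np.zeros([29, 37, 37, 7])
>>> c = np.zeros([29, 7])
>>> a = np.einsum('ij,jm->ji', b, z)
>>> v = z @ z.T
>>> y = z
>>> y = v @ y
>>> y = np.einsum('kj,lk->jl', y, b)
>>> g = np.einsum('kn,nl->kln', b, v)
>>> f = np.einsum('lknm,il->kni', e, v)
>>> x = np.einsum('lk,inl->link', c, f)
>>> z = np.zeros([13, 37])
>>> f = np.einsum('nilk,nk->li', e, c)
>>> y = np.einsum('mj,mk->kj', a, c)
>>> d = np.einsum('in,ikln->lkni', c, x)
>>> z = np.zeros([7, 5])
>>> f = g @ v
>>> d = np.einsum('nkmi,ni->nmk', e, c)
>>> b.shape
(5, 29)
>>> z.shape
(7, 5)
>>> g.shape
(5, 29, 29)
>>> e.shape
(29, 37, 37, 7)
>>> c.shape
(29, 7)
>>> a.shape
(29, 5)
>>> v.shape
(29, 29)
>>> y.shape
(7, 5)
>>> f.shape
(5, 29, 29)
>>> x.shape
(29, 37, 37, 7)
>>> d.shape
(29, 37, 37)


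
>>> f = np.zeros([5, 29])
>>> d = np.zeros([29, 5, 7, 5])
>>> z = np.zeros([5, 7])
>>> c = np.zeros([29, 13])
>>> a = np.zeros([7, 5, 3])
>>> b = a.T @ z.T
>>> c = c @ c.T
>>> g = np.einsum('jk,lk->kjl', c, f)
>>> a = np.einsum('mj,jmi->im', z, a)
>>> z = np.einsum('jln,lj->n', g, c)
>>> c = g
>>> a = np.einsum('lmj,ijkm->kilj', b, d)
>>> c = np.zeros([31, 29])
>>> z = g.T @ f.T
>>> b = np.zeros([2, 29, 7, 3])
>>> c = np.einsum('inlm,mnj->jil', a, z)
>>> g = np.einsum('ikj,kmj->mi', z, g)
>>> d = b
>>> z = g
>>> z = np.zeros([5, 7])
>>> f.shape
(5, 29)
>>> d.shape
(2, 29, 7, 3)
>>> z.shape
(5, 7)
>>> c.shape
(5, 7, 3)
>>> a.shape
(7, 29, 3, 5)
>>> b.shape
(2, 29, 7, 3)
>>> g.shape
(29, 5)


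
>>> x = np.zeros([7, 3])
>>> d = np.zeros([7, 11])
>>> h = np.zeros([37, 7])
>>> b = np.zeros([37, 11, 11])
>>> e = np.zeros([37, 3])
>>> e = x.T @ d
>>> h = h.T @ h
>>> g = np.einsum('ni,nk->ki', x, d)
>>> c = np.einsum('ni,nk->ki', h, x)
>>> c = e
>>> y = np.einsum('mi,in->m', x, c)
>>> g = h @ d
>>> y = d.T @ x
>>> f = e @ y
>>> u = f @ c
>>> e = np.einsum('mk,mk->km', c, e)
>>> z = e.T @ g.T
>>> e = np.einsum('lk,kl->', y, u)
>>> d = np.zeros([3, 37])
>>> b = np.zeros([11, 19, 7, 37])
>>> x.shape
(7, 3)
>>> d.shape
(3, 37)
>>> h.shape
(7, 7)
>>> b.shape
(11, 19, 7, 37)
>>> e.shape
()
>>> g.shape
(7, 11)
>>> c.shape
(3, 11)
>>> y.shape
(11, 3)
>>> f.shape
(3, 3)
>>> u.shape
(3, 11)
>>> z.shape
(3, 7)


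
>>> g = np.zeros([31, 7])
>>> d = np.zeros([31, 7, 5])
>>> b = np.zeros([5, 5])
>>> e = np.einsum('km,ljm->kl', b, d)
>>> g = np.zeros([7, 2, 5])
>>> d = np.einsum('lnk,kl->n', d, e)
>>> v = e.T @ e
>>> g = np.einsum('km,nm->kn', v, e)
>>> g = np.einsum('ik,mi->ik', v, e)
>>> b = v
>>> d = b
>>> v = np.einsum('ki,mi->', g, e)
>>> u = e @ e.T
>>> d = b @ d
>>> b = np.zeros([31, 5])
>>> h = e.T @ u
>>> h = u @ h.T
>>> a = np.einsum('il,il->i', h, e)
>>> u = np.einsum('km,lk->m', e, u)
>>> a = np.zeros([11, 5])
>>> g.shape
(31, 31)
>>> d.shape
(31, 31)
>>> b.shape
(31, 5)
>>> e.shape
(5, 31)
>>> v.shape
()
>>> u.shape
(31,)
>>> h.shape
(5, 31)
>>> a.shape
(11, 5)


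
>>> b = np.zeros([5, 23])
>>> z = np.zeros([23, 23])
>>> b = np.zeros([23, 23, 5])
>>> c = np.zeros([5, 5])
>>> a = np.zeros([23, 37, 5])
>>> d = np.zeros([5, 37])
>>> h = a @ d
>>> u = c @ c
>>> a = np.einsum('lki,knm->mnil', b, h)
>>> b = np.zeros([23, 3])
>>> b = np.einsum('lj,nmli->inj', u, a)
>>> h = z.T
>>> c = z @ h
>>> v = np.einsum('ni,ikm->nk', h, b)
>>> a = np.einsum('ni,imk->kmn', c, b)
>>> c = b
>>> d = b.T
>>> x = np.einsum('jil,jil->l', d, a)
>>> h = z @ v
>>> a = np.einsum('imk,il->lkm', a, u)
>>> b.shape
(23, 37, 5)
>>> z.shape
(23, 23)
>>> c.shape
(23, 37, 5)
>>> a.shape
(5, 23, 37)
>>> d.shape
(5, 37, 23)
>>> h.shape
(23, 37)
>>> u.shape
(5, 5)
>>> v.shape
(23, 37)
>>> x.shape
(23,)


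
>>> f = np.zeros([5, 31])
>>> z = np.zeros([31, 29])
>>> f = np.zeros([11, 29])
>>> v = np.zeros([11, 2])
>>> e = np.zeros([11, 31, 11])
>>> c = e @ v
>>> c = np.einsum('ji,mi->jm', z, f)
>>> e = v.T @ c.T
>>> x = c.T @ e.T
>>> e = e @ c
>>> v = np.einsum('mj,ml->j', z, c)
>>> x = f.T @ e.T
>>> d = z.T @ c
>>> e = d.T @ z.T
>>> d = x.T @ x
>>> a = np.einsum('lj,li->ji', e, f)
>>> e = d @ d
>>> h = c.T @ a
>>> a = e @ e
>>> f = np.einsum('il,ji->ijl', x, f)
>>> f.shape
(29, 11, 2)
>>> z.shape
(31, 29)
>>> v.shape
(29,)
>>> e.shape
(2, 2)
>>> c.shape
(31, 11)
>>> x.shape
(29, 2)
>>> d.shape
(2, 2)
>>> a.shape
(2, 2)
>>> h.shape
(11, 29)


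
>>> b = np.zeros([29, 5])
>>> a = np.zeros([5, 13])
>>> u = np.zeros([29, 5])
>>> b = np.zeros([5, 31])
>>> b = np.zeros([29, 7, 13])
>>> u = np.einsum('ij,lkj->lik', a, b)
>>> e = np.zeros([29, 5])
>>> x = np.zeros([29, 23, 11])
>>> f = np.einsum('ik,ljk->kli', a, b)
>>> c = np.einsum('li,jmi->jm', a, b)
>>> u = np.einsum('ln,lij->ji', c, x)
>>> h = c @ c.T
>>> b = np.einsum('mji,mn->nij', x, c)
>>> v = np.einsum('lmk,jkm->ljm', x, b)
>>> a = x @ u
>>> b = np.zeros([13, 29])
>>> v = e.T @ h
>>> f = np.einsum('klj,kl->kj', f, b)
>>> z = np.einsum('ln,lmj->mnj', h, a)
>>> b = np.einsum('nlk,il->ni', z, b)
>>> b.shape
(23, 13)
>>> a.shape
(29, 23, 23)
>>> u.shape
(11, 23)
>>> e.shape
(29, 5)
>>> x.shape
(29, 23, 11)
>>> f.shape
(13, 5)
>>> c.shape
(29, 7)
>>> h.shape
(29, 29)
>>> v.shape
(5, 29)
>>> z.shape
(23, 29, 23)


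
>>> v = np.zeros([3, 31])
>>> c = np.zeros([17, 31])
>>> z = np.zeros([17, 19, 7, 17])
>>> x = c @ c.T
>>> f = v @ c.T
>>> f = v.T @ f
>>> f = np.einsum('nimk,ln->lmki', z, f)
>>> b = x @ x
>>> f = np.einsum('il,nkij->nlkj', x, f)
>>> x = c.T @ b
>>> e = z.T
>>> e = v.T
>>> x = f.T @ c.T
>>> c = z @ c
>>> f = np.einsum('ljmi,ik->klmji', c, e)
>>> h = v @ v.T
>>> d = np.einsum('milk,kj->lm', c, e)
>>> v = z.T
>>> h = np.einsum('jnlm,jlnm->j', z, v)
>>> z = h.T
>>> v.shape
(17, 7, 19, 17)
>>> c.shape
(17, 19, 7, 31)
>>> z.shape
(17,)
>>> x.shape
(19, 7, 17, 17)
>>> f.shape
(3, 17, 7, 19, 31)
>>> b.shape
(17, 17)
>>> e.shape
(31, 3)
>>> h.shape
(17,)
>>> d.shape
(7, 17)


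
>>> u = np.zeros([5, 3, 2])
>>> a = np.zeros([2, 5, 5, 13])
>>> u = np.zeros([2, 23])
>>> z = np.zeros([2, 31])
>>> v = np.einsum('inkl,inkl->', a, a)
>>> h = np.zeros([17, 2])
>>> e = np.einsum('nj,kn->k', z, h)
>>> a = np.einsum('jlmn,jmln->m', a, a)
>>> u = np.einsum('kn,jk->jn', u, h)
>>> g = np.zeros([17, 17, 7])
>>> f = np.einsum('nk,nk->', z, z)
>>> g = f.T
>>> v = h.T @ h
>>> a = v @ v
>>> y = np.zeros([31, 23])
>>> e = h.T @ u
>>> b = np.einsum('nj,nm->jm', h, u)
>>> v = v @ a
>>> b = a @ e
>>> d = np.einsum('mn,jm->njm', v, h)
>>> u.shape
(17, 23)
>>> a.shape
(2, 2)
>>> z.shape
(2, 31)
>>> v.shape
(2, 2)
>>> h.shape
(17, 2)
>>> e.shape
(2, 23)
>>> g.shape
()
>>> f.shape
()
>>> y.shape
(31, 23)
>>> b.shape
(2, 23)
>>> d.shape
(2, 17, 2)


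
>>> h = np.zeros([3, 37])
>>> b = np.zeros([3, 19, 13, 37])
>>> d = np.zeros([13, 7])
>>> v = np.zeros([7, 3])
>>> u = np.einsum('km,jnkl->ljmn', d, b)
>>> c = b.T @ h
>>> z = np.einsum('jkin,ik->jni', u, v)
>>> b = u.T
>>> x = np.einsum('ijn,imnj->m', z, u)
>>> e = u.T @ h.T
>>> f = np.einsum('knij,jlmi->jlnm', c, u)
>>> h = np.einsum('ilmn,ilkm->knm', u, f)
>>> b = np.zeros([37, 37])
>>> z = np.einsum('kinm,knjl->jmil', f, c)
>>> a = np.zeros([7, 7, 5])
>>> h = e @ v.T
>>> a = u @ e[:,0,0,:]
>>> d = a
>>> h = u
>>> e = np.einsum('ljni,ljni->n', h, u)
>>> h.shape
(37, 3, 7, 19)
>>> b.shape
(37, 37)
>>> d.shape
(37, 3, 7, 3)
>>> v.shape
(7, 3)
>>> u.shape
(37, 3, 7, 19)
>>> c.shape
(37, 13, 19, 37)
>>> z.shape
(19, 7, 3, 37)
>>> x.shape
(3,)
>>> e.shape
(7,)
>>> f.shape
(37, 3, 13, 7)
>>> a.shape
(37, 3, 7, 3)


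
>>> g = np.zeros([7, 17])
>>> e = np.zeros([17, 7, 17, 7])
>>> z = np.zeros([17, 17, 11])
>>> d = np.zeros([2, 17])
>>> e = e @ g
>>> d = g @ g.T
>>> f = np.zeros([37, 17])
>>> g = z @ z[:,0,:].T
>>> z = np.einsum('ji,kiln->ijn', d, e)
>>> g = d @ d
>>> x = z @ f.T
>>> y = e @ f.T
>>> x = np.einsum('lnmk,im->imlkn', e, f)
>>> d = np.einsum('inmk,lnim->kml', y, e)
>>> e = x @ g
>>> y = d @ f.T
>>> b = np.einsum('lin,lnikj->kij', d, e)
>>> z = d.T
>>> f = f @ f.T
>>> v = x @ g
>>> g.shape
(7, 7)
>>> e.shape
(37, 17, 17, 17, 7)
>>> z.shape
(17, 17, 37)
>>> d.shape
(37, 17, 17)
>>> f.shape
(37, 37)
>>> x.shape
(37, 17, 17, 17, 7)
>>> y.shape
(37, 17, 37)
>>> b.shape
(17, 17, 7)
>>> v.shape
(37, 17, 17, 17, 7)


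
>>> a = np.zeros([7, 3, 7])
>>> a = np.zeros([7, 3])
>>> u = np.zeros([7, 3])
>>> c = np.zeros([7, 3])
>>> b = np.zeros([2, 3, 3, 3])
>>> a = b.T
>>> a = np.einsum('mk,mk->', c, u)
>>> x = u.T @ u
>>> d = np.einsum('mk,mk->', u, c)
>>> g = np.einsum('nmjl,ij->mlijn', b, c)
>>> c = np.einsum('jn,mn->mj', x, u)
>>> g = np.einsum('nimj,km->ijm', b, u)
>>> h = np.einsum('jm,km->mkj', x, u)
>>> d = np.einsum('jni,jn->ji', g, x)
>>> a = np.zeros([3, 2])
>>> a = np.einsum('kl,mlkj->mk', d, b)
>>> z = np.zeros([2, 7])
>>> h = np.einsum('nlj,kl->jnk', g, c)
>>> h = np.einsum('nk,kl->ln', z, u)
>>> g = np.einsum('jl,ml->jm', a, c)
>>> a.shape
(2, 3)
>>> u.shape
(7, 3)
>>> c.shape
(7, 3)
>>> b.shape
(2, 3, 3, 3)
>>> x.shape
(3, 3)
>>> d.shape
(3, 3)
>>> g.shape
(2, 7)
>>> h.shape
(3, 2)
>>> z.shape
(2, 7)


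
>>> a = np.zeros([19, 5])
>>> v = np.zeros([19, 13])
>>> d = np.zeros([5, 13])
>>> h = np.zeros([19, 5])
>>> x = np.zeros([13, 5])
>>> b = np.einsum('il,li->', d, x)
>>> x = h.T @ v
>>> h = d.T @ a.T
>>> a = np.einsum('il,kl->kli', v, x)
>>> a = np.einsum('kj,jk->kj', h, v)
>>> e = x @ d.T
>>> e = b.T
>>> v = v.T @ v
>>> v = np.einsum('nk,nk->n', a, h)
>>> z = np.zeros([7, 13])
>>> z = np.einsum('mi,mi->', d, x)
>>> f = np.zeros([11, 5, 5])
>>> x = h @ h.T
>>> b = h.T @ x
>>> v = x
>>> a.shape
(13, 19)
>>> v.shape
(13, 13)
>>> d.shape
(5, 13)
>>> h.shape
(13, 19)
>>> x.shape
(13, 13)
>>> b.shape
(19, 13)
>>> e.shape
()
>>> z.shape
()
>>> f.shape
(11, 5, 5)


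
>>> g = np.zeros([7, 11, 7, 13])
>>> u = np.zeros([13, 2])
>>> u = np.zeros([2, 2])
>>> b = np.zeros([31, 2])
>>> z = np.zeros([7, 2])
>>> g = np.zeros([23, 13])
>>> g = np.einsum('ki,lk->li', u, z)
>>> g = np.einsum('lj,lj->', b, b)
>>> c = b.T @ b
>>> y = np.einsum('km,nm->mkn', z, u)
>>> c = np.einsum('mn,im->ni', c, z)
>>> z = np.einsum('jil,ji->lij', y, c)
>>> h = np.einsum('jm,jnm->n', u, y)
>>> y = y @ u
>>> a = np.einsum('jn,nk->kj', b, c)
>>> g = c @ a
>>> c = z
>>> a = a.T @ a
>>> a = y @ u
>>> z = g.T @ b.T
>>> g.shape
(2, 31)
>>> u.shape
(2, 2)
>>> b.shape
(31, 2)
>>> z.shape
(31, 31)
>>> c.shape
(2, 7, 2)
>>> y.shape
(2, 7, 2)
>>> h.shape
(7,)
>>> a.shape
(2, 7, 2)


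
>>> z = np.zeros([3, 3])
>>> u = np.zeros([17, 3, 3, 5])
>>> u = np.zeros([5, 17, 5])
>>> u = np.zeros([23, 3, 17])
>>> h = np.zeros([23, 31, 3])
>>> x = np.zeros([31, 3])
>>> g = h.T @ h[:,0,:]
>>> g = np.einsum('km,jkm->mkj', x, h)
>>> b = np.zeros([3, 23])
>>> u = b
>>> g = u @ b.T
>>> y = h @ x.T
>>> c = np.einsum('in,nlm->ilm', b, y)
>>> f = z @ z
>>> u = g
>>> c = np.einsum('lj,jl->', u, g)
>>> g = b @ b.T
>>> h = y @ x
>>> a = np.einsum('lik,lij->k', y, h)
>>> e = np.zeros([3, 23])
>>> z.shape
(3, 3)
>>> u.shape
(3, 3)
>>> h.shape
(23, 31, 3)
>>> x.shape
(31, 3)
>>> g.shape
(3, 3)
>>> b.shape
(3, 23)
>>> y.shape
(23, 31, 31)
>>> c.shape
()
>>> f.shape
(3, 3)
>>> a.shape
(31,)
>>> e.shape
(3, 23)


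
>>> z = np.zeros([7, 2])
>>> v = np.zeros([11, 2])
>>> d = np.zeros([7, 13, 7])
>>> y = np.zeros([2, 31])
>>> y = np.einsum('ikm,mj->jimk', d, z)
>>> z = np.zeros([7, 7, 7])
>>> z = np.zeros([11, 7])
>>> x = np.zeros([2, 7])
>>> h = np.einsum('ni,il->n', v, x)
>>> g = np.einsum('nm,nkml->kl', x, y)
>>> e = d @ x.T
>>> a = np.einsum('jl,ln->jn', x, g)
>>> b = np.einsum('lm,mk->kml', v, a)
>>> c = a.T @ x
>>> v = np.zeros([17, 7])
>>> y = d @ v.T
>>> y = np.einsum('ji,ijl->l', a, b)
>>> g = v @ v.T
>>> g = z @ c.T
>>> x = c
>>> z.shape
(11, 7)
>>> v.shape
(17, 7)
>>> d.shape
(7, 13, 7)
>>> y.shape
(11,)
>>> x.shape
(13, 7)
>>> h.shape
(11,)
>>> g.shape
(11, 13)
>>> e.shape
(7, 13, 2)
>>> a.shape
(2, 13)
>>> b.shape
(13, 2, 11)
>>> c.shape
(13, 7)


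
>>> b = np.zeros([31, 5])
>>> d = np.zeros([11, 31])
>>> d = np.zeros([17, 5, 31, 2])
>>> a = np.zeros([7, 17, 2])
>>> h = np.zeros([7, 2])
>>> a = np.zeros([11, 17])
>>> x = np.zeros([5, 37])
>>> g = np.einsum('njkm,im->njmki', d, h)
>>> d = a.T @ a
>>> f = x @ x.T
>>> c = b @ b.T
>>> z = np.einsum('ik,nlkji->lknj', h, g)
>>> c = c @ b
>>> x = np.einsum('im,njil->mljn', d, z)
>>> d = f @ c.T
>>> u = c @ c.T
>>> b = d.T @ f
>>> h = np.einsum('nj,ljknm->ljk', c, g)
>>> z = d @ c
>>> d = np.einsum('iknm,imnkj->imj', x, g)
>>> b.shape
(31, 5)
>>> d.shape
(17, 5, 7)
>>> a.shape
(11, 17)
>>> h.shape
(17, 5, 2)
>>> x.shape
(17, 31, 2, 5)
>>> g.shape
(17, 5, 2, 31, 7)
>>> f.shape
(5, 5)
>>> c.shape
(31, 5)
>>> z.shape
(5, 5)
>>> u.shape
(31, 31)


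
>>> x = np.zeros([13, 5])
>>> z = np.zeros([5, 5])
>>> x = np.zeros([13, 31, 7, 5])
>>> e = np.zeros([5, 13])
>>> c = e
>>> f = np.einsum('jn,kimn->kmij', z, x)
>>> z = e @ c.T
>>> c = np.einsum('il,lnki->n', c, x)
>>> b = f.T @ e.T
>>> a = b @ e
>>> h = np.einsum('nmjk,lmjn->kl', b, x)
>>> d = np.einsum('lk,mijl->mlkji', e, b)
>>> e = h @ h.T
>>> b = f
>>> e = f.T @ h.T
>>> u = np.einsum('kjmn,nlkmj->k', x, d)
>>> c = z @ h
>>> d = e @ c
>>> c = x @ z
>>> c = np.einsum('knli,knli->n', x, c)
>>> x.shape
(13, 31, 7, 5)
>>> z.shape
(5, 5)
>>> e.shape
(5, 31, 7, 5)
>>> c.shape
(31,)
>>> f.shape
(13, 7, 31, 5)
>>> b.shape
(13, 7, 31, 5)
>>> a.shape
(5, 31, 7, 13)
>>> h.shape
(5, 13)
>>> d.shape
(5, 31, 7, 13)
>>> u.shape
(13,)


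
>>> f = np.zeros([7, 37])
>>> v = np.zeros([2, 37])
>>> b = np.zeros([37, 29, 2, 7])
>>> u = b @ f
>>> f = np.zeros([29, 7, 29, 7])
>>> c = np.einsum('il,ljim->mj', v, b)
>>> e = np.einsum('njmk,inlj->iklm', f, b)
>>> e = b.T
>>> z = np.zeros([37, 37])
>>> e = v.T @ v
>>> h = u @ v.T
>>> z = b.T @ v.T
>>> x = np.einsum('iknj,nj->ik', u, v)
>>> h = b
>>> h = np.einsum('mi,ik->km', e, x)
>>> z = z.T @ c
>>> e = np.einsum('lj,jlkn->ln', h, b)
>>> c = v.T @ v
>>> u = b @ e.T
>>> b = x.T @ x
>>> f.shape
(29, 7, 29, 7)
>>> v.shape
(2, 37)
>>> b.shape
(29, 29)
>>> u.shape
(37, 29, 2, 29)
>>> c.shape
(37, 37)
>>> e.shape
(29, 7)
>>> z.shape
(2, 29, 2, 29)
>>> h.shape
(29, 37)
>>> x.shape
(37, 29)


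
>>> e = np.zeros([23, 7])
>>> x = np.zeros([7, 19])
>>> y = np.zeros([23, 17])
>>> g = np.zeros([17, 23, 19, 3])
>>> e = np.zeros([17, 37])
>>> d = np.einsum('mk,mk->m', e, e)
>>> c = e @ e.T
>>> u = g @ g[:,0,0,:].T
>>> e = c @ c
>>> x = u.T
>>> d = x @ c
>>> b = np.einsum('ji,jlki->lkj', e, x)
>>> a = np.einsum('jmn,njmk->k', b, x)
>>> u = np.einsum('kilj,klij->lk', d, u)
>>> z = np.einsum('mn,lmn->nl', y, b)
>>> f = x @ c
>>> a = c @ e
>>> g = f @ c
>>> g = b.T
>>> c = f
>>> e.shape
(17, 17)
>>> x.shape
(17, 19, 23, 17)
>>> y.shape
(23, 17)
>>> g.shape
(17, 23, 19)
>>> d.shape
(17, 19, 23, 17)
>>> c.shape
(17, 19, 23, 17)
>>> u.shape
(23, 17)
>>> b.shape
(19, 23, 17)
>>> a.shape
(17, 17)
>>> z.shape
(17, 19)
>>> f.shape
(17, 19, 23, 17)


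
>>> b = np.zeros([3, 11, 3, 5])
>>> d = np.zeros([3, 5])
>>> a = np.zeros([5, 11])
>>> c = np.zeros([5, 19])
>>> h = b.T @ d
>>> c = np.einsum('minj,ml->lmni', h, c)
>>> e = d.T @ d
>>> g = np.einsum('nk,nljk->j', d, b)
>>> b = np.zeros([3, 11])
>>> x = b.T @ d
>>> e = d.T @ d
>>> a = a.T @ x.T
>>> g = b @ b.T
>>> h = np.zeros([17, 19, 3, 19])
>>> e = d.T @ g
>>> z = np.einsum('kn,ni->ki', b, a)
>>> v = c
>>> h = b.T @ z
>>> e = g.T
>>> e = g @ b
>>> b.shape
(3, 11)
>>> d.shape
(3, 5)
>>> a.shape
(11, 11)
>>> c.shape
(19, 5, 11, 3)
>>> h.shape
(11, 11)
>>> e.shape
(3, 11)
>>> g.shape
(3, 3)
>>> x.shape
(11, 5)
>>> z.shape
(3, 11)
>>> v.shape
(19, 5, 11, 3)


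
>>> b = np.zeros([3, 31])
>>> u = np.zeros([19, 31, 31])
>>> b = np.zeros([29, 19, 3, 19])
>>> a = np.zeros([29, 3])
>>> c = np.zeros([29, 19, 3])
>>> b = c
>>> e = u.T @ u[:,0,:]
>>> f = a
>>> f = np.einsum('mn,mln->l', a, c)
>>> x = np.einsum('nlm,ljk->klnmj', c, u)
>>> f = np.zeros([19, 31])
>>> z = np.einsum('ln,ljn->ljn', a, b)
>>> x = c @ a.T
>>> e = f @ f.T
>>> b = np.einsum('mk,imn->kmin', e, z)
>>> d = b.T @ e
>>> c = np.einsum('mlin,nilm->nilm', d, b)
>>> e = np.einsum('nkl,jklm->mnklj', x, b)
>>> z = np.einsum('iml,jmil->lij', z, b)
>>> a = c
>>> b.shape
(19, 19, 29, 3)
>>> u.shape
(19, 31, 31)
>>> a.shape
(19, 19, 29, 3)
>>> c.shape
(19, 19, 29, 3)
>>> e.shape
(3, 29, 19, 29, 19)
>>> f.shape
(19, 31)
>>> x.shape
(29, 19, 29)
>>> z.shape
(3, 29, 19)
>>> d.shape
(3, 29, 19, 19)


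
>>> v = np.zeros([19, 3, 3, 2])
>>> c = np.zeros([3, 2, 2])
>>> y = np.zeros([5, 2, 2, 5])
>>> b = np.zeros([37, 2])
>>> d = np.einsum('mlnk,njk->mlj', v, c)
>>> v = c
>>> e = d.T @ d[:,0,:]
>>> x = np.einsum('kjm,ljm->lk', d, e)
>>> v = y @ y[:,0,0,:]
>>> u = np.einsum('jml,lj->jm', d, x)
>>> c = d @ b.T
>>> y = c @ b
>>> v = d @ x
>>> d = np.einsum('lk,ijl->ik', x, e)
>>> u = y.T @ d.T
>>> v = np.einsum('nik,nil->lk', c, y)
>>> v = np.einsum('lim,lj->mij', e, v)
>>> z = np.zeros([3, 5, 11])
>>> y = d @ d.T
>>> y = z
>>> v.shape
(2, 3, 37)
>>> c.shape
(19, 3, 37)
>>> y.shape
(3, 5, 11)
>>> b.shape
(37, 2)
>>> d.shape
(2, 19)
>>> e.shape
(2, 3, 2)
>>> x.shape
(2, 19)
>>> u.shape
(2, 3, 2)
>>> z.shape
(3, 5, 11)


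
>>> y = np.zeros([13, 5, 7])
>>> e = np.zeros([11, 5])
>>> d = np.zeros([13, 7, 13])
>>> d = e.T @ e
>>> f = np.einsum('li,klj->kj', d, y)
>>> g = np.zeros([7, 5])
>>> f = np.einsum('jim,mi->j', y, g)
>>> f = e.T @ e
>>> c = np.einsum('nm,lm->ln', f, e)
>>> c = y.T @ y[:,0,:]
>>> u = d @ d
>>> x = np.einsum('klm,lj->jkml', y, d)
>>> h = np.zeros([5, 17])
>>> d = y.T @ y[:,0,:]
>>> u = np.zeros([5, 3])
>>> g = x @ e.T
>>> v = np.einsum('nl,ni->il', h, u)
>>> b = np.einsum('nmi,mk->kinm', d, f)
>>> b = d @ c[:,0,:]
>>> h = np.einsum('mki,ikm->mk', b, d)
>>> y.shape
(13, 5, 7)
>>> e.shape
(11, 5)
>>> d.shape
(7, 5, 7)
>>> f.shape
(5, 5)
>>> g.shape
(5, 13, 7, 11)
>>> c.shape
(7, 5, 7)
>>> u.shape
(5, 3)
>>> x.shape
(5, 13, 7, 5)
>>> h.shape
(7, 5)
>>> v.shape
(3, 17)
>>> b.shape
(7, 5, 7)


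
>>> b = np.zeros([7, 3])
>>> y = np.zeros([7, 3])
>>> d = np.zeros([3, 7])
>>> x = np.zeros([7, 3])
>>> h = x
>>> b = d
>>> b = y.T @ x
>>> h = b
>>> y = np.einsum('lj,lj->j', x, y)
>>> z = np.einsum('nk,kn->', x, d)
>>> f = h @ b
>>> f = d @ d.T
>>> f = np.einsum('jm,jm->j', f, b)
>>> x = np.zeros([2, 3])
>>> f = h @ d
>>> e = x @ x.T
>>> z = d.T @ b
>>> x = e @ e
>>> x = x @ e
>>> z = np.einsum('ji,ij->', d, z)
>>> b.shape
(3, 3)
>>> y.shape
(3,)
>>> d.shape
(3, 7)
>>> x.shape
(2, 2)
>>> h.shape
(3, 3)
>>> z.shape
()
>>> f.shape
(3, 7)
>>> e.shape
(2, 2)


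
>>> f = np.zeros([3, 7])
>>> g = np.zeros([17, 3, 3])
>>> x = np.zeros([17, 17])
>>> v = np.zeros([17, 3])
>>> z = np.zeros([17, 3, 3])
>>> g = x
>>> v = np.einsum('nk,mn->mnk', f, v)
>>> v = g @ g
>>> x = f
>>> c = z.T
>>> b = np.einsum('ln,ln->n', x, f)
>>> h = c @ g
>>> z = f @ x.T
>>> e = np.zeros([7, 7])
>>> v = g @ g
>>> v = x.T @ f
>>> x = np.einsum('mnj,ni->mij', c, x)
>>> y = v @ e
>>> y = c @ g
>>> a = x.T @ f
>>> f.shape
(3, 7)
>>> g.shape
(17, 17)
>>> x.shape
(3, 7, 17)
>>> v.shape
(7, 7)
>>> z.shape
(3, 3)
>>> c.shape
(3, 3, 17)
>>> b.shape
(7,)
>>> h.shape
(3, 3, 17)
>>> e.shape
(7, 7)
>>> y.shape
(3, 3, 17)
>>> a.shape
(17, 7, 7)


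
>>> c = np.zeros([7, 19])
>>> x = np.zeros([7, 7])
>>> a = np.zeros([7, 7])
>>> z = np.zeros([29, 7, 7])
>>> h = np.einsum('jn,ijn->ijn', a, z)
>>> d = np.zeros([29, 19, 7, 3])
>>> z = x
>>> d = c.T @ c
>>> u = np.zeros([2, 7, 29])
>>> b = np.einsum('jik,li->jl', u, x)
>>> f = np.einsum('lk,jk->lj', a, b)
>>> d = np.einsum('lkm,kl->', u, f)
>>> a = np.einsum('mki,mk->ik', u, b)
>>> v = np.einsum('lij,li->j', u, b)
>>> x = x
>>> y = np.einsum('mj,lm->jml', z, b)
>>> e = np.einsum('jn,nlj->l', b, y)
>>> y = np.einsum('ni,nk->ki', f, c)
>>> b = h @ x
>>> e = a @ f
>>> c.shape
(7, 19)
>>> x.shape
(7, 7)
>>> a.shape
(29, 7)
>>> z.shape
(7, 7)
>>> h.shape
(29, 7, 7)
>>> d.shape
()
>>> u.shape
(2, 7, 29)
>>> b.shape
(29, 7, 7)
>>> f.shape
(7, 2)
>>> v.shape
(29,)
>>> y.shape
(19, 2)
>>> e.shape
(29, 2)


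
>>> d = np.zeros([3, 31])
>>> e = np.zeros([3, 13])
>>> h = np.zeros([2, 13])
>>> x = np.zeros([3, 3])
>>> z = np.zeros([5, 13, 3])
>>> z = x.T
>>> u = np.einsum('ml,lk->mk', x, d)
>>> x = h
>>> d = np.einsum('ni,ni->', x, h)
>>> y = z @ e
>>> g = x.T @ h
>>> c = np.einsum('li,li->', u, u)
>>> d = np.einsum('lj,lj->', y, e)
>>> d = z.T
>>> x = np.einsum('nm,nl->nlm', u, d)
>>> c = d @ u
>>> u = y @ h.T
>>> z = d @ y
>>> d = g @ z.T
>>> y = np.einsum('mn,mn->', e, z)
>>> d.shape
(13, 3)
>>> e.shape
(3, 13)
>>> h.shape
(2, 13)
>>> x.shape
(3, 3, 31)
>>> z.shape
(3, 13)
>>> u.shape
(3, 2)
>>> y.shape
()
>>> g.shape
(13, 13)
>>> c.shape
(3, 31)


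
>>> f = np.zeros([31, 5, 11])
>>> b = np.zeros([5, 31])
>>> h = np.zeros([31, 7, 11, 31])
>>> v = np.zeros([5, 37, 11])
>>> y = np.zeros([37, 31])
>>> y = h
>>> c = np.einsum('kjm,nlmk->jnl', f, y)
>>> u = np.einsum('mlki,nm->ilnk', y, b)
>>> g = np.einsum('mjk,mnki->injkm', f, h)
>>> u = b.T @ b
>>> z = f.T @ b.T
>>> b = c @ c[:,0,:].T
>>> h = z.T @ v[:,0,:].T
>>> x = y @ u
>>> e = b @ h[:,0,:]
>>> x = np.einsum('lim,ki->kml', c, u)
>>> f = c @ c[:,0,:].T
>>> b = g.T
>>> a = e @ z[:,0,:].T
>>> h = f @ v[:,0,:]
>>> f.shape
(5, 31, 5)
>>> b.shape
(31, 11, 5, 7, 31)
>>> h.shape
(5, 31, 11)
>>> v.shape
(5, 37, 11)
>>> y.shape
(31, 7, 11, 31)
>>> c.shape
(5, 31, 7)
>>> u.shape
(31, 31)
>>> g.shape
(31, 7, 5, 11, 31)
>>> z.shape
(11, 5, 5)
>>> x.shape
(31, 7, 5)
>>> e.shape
(5, 31, 5)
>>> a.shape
(5, 31, 11)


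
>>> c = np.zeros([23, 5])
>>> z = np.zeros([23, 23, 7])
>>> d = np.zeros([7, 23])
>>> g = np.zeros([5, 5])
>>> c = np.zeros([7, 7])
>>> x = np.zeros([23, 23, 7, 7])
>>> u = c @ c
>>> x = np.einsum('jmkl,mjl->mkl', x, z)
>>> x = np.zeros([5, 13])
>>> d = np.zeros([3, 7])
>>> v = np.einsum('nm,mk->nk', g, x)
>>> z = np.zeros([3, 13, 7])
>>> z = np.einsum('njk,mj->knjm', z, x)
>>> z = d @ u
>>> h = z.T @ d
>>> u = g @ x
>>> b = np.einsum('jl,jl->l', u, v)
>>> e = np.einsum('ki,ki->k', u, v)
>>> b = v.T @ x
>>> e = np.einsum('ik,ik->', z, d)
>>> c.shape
(7, 7)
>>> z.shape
(3, 7)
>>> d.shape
(3, 7)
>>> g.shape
(5, 5)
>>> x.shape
(5, 13)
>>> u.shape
(5, 13)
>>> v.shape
(5, 13)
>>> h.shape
(7, 7)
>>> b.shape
(13, 13)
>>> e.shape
()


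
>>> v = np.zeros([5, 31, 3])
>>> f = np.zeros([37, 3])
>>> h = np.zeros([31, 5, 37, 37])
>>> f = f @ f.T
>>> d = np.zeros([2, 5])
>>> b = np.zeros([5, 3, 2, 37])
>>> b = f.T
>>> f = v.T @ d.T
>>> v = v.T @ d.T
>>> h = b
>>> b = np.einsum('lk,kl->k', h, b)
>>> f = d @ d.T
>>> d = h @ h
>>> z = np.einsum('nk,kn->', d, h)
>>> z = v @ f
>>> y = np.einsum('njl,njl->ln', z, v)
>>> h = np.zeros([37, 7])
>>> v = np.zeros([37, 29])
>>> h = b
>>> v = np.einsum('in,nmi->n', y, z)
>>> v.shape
(3,)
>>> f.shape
(2, 2)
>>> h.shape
(37,)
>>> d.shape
(37, 37)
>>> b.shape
(37,)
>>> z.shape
(3, 31, 2)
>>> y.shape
(2, 3)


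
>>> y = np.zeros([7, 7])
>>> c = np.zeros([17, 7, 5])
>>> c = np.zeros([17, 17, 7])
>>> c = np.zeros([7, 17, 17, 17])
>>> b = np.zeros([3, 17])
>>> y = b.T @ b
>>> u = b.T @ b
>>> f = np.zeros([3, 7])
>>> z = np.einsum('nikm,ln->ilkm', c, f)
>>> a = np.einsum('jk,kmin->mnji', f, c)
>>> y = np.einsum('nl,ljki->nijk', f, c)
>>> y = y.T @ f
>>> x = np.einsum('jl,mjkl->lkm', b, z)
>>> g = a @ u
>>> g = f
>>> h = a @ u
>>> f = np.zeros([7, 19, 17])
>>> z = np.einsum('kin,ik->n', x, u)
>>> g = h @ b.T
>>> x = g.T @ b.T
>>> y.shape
(17, 17, 17, 7)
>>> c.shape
(7, 17, 17, 17)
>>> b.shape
(3, 17)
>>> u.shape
(17, 17)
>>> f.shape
(7, 19, 17)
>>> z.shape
(17,)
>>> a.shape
(17, 17, 3, 17)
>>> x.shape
(3, 3, 17, 3)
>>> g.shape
(17, 17, 3, 3)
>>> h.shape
(17, 17, 3, 17)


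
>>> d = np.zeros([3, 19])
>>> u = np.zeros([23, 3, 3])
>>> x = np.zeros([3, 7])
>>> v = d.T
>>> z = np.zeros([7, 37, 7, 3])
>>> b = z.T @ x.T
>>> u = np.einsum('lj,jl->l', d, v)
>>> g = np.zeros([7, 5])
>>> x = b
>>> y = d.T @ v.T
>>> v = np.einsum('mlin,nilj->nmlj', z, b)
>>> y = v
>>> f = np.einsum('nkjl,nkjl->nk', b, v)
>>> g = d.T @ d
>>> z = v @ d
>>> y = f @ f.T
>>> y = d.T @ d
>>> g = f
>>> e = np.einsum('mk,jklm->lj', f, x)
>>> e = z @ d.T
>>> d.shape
(3, 19)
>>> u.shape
(3,)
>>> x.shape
(3, 7, 37, 3)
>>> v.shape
(3, 7, 37, 3)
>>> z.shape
(3, 7, 37, 19)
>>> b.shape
(3, 7, 37, 3)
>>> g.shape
(3, 7)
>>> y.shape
(19, 19)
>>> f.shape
(3, 7)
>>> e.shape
(3, 7, 37, 3)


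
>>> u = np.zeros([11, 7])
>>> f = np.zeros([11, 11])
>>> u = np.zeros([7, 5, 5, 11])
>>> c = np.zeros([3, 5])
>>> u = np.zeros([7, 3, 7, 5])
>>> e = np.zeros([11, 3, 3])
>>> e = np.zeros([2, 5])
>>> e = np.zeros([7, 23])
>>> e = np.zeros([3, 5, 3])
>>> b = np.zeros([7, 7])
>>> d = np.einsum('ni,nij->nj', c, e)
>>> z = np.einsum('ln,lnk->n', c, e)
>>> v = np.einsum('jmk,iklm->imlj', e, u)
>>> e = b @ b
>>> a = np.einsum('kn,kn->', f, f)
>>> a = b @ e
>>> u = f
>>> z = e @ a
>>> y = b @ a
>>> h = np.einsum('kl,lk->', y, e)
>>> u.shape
(11, 11)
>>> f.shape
(11, 11)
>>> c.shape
(3, 5)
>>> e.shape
(7, 7)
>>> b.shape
(7, 7)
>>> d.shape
(3, 3)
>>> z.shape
(7, 7)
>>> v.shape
(7, 5, 7, 3)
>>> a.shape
(7, 7)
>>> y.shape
(7, 7)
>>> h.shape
()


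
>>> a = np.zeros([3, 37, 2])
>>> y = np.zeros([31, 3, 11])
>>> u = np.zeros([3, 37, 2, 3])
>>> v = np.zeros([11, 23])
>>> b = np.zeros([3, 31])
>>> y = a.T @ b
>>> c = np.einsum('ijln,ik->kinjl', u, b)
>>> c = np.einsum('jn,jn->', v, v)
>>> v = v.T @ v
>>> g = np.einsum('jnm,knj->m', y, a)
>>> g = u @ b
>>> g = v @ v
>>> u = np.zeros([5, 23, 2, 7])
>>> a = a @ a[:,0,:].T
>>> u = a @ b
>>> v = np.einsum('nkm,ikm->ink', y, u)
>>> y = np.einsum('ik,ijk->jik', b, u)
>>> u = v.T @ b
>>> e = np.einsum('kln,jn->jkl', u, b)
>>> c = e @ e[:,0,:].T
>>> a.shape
(3, 37, 3)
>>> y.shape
(37, 3, 31)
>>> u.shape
(37, 2, 31)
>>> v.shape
(3, 2, 37)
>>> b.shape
(3, 31)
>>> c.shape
(3, 37, 3)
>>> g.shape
(23, 23)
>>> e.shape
(3, 37, 2)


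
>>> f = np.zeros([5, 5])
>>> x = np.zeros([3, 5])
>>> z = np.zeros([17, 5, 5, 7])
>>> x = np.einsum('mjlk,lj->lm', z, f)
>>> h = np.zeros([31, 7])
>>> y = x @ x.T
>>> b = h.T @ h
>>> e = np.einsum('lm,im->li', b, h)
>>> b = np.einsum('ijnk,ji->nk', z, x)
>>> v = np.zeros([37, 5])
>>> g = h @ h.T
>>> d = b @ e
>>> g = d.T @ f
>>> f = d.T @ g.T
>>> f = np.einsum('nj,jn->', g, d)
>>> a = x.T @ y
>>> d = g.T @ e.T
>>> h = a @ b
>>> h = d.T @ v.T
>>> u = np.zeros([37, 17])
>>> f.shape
()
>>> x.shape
(5, 17)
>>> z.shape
(17, 5, 5, 7)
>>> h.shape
(7, 37)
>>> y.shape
(5, 5)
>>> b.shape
(5, 7)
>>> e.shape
(7, 31)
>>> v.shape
(37, 5)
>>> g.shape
(31, 5)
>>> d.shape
(5, 7)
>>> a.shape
(17, 5)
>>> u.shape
(37, 17)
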